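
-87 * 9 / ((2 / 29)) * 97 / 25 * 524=-23083027.92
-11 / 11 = -1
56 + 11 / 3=179 / 3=59.67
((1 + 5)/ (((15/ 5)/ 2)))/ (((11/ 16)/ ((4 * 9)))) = 2304/ 11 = 209.45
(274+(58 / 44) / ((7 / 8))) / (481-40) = 21214 / 33957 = 0.62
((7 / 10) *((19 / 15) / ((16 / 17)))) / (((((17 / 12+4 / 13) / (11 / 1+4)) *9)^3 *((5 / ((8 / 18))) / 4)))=158957344 / 525557943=0.30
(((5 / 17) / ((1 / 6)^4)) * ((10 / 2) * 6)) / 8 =24300 / 17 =1429.41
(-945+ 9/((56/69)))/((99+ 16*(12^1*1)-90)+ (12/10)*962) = -9685/14056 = -0.69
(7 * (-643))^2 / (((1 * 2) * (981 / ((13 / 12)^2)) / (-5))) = -17118855845 / 282528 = -60591.71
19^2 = 361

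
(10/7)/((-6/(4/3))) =-20/63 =-0.32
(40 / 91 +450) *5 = 204950 / 91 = 2252.20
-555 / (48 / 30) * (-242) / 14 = 335775 / 56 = 5995.98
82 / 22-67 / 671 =2434 / 671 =3.63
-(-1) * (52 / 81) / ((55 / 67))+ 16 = 74764 / 4455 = 16.78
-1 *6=-6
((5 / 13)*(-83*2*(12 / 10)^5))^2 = 1666205945856 / 66015625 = 25239.57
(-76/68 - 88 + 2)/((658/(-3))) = 4443/11186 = 0.40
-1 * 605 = -605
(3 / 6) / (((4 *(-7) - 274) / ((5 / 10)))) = -1 / 1208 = -0.00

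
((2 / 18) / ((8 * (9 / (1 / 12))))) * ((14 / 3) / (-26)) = -7 / 303264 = -0.00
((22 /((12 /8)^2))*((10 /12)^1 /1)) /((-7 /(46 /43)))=-1.25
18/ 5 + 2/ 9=172/ 45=3.82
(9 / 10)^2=81 / 100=0.81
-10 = -10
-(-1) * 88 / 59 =88 / 59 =1.49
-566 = -566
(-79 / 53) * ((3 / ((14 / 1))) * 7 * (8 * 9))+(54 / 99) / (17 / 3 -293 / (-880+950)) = -29121192 / 181313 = -160.61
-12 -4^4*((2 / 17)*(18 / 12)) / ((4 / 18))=-215.29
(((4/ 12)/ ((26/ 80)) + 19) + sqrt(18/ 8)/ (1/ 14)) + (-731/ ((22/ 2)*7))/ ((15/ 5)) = 37899/ 1001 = 37.86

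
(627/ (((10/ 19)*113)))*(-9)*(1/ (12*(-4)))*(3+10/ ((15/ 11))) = 369303/ 18080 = 20.43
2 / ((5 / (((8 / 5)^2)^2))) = 2.62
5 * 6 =30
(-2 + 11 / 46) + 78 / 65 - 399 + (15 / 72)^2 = -399.52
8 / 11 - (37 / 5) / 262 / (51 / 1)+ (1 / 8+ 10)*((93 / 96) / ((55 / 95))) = 1662080489 / 94068480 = 17.67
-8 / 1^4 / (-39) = 8 / 39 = 0.21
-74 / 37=-2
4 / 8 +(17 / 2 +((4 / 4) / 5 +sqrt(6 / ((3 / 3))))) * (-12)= -1039 / 10 - 12 * sqrt(6)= -133.29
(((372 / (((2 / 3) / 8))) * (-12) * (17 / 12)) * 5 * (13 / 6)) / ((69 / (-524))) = 143596960 / 23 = 6243346.09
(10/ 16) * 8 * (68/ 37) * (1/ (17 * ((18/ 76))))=2.28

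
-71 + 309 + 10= 248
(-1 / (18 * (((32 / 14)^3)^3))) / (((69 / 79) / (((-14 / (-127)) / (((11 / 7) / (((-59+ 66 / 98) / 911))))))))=0.00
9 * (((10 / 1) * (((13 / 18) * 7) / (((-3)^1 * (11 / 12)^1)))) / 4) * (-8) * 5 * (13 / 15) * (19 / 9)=899080 / 297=3027.21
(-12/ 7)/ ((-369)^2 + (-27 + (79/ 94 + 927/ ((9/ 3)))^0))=-12/ 952945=-0.00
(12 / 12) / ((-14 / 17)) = -17 / 14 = -1.21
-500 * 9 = -4500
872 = 872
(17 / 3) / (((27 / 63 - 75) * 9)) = -119 / 14094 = -0.01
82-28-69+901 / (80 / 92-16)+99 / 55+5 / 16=-504157 / 6960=-72.44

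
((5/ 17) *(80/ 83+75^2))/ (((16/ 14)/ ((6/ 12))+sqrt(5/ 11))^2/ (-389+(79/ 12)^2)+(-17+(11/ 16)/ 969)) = -404328199816745779362602430000/ 4157825173390283504759796803+28568943274575369093120000 *sqrt(55)/ 4157825173390283504759796803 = -97.19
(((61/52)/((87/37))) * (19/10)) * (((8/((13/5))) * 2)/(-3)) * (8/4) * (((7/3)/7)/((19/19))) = -171532/132327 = -1.30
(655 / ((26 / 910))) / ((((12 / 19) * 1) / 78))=5662475 / 2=2831237.50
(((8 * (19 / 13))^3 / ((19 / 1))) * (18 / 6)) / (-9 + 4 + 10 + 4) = 184832 / 6591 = 28.04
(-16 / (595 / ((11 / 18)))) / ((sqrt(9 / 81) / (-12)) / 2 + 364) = -704 / 15593165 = -0.00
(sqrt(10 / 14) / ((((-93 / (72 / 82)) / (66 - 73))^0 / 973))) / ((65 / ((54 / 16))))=3753 * sqrt(35) / 520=42.70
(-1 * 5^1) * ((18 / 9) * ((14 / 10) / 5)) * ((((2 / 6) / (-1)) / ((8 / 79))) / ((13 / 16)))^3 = 55220368 / 296595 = 186.18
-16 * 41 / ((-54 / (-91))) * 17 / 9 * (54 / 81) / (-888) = 1.57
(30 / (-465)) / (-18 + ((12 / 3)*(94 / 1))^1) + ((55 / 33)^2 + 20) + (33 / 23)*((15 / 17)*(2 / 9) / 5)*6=451368788 / 19526931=23.12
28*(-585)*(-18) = 294840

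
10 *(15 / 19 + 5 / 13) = 2900 / 247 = 11.74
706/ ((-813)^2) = 706/ 660969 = 0.00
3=3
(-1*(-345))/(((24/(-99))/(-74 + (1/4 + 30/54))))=3333275/32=104164.84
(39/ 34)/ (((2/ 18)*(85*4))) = 351/ 11560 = 0.03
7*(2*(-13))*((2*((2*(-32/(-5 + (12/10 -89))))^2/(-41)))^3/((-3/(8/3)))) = -745472000000/368962362959769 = -0.00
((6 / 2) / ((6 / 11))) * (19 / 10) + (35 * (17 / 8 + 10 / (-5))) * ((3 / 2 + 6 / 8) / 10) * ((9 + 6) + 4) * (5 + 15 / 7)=23047 / 160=144.04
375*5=1875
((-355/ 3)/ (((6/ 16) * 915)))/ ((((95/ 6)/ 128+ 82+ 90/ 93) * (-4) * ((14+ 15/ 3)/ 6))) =2253824/ 6878343957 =0.00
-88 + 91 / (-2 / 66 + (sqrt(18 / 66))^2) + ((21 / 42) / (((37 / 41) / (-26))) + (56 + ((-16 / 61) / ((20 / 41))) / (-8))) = 29705443 / 90280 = 329.04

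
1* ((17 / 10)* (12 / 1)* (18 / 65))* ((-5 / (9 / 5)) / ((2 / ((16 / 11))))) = -1632 / 143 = -11.41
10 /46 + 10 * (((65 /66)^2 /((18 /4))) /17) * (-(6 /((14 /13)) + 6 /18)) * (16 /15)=-140310845 /241428033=-0.58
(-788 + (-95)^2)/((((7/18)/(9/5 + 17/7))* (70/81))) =888706404/8575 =103639.23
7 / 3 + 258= 781 / 3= 260.33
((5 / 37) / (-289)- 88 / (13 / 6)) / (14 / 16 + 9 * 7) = -6452536 / 10147657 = -0.64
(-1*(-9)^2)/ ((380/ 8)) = -162/ 95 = -1.71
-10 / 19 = -0.53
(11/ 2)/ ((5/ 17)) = 187/ 10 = 18.70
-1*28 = -28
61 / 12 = 5.08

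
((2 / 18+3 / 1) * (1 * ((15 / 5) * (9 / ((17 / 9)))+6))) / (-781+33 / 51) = -1610 / 19899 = -0.08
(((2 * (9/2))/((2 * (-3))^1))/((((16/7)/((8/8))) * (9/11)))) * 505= -38885/96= -405.05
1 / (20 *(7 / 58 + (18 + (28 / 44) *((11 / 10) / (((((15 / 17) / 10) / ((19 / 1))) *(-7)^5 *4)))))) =208887 / 75694163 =0.00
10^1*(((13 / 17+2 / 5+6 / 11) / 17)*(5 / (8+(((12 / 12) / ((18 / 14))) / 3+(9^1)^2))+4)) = 183885 / 45067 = 4.08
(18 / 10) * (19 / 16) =171 / 80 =2.14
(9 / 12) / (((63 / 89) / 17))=1513 / 84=18.01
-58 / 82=-29 / 41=-0.71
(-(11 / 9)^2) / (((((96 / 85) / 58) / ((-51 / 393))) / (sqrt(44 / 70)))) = 7.89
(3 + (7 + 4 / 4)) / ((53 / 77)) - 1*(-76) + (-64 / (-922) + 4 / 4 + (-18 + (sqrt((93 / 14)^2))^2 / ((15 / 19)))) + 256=9265153281 / 23944340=386.95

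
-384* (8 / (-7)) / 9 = 1024 / 21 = 48.76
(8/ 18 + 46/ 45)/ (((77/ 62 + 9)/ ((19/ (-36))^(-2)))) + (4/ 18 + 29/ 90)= 21838979/ 20631150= 1.06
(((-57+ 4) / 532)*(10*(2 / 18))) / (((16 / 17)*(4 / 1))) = -4505 / 153216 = -0.03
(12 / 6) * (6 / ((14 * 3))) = 2 / 7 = 0.29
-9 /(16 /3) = -27 /16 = -1.69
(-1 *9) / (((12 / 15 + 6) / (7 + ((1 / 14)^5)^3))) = -49003950100710850605 / 5289315248965615616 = -9.26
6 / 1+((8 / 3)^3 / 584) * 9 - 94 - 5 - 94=-40889 / 219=-186.71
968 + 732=1700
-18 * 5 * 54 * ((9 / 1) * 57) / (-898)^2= -623295 / 201601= -3.09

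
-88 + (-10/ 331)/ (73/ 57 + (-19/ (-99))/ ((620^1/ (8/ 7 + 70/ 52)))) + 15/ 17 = -14819007709047/ 170057376479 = -87.14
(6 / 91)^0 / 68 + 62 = 4217 / 68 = 62.01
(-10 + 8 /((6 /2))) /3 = -22 /9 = -2.44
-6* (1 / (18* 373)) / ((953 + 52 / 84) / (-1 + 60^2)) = -25193 / 7469698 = -0.00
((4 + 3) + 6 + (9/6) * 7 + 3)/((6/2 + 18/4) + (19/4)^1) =106/49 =2.16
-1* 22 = -22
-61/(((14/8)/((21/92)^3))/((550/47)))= -22193325/4574792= -4.85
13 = 13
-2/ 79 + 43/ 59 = 3279/ 4661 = 0.70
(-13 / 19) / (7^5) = -13 / 319333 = -0.00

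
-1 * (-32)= 32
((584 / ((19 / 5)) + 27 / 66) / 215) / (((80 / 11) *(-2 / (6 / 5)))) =-193233 / 3268000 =-0.06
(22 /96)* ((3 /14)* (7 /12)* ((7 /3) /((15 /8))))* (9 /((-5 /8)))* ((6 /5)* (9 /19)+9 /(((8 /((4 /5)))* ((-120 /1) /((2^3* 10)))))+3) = -3619 /2375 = -1.52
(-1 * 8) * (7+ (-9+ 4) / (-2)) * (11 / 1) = -836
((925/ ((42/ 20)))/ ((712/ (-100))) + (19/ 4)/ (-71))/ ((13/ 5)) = -164365055/ 6900348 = -23.82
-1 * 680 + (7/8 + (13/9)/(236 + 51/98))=-87182567/128376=-679.12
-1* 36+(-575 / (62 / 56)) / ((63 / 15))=-14848 / 93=-159.66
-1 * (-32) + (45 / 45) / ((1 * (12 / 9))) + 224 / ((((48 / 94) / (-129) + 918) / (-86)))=43655097 / 3710540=11.77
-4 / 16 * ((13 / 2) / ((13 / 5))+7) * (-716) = 3401 / 2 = 1700.50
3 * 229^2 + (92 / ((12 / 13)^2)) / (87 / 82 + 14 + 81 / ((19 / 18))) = 405011898067 / 2574378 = 157324.18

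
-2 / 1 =-2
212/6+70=105.33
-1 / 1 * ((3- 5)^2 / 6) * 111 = -74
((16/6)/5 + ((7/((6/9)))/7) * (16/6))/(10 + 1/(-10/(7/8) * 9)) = 3264/7193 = 0.45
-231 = -231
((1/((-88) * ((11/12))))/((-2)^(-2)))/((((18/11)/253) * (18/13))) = -299/54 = -5.54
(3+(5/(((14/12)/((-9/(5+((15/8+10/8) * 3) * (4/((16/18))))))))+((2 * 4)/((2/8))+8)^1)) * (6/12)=44587/2114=21.09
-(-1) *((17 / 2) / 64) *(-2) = -0.27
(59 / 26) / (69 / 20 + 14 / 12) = 1770 / 3601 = 0.49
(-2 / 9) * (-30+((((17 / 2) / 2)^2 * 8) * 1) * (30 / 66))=-7.93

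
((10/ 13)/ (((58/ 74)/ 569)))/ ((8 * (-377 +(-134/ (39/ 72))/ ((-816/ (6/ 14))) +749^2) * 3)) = 0.00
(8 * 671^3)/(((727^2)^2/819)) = 1979435930472/279342903841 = 7.09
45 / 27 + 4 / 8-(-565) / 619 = 11437 / 3714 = 3.08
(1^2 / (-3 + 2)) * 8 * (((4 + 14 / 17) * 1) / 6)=-328 / 51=-6.43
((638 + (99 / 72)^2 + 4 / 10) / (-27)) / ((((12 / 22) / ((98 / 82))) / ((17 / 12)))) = -1877434559 / 25505280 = -73.61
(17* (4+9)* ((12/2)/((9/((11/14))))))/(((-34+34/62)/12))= -17732/427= -41.53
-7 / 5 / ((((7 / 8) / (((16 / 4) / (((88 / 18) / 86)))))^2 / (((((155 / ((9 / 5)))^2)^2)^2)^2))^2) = -12853998023885627506321006130108638705889456713581993774653255968587473034858703613281250000000000000000 / 2628180114437679869492656607383623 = -4890836040221635672313294000000000000000000000000000000000000000000000.00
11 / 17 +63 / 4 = 1115 / 68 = 16.40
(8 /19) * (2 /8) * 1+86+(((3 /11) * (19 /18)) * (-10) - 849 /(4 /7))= -3517529 /2508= -1402.52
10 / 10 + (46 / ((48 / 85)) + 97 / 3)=2755 / 24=114.79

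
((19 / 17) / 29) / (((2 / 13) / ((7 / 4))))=1729 / 3944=0.44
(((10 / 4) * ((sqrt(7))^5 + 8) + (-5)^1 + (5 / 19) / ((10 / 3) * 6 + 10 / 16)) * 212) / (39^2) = 1995556 / 953667 + 25970 * sqrt(7) / 1521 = 47.27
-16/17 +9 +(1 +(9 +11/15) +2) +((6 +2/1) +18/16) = 29.92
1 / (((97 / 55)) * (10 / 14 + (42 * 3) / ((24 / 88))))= 0.00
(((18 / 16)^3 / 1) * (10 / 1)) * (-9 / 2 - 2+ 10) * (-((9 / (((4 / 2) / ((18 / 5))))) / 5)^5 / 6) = -5931020266101 / 2000000000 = -2965.51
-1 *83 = -83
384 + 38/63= 24230/63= 384.60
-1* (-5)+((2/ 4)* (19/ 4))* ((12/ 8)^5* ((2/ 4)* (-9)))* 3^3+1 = -1118859/ 512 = -2185.27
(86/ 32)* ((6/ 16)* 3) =387/ 128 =3.02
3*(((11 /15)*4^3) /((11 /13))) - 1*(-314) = 480.40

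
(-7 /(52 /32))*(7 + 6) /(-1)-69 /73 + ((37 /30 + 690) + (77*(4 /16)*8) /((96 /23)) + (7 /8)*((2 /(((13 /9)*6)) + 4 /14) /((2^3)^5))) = 2922544859401 /3731619840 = 783.18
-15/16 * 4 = -15/4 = -3.75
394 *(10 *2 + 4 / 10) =40188 / 5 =8037.60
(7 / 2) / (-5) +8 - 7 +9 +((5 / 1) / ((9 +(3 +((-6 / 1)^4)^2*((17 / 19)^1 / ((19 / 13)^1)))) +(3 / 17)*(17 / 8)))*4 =276173082511 / 29695968270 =9.30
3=3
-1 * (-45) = 45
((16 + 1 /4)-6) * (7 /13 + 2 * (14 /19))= 20377 /988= 20.62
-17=-17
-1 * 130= -130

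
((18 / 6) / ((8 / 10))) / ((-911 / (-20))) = 0.08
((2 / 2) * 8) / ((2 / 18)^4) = 52488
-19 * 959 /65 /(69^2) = -18221 /309465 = -0.06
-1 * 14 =-14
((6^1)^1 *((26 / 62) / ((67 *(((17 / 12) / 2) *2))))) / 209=936 / 7379581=0.00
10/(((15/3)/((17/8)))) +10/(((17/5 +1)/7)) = 887/44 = 20.16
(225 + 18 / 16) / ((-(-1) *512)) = 1809 / 4096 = 0.44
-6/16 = -3/8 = -0.38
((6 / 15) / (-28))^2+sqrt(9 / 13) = 1 / 4900+3 * sqrt(13) / 13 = 0.83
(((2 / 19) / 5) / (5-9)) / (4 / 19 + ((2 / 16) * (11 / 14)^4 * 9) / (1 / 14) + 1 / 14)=-10976 / 13106055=-0.00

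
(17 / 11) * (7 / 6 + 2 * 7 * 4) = 5831 / 66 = 88.35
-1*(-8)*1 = 8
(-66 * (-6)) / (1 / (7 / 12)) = 231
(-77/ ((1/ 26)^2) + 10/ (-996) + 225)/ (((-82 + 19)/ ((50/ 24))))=645246275/ 376488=1713.86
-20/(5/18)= -72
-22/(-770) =1/35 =0.03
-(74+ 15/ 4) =-311/ 4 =-77.75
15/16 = 0.94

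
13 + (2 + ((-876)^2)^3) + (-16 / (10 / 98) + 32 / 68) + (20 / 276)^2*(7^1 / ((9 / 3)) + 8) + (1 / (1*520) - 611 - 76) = 11411069063790802353592855 / 25252344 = 451881578351332547.73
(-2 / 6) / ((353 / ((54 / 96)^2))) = -27 / 90368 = -0.00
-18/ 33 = -6/ 11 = -0.55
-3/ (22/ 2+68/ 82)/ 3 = -41/ 485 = -0.08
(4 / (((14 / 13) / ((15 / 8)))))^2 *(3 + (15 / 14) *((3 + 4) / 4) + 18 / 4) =2851875 / 6272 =454.70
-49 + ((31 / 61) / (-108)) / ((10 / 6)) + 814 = 8399669 / 10980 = 765.00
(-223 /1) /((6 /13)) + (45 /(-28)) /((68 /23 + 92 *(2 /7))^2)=-128514700577 /265983168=-483.17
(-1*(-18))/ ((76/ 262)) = 1179/ 19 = 62.05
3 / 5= 0.60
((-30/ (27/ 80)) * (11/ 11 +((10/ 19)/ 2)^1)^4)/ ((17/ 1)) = -29491200/ 2215457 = -13.31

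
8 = 8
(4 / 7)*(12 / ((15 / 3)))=48 / 35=1.37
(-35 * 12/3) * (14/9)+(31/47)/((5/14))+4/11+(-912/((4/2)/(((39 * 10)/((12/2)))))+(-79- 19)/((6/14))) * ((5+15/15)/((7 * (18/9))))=-2119789808/162855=-13016.42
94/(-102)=-47/51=-0.92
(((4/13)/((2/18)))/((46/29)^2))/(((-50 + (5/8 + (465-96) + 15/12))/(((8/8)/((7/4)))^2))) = 968832/865009691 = 0.00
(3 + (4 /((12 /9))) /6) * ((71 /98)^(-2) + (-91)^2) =292278875 /10082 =28990.17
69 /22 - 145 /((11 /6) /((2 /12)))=-221 /22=-10.05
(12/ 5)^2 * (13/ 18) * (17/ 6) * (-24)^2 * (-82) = -13917696/ 25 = -556707.84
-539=-539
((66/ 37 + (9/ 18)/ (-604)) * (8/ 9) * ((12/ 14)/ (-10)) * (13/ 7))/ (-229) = 1035983/ 940375905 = 0.00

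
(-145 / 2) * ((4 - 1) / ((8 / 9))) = -3915 / 16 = -244.69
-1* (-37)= 37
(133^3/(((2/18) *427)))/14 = 3541.94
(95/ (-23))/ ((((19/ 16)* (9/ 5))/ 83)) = -33200/ 207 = -160.39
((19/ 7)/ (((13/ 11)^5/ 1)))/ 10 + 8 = 210984049/ 25990510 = 8.12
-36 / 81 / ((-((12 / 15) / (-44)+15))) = 55 / 1854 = 0.03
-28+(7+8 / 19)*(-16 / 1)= -2788 / 19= -146.74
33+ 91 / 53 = 1840 / 53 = 34.72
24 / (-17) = -24 / 17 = -1.41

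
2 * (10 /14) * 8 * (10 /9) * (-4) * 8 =-25600 /63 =-406.35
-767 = -767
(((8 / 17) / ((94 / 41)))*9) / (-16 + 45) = 1476 / 23171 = 0.06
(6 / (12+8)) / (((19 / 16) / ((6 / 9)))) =16 / 95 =0.17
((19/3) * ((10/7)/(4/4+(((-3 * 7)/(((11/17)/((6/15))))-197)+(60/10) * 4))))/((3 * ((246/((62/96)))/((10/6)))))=-809875/11352718944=-0.00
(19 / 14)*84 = 114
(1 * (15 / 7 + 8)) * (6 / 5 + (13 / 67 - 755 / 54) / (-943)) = 1471124189 / 119412090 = 12.32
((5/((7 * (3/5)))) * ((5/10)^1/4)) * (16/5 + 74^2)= 815.36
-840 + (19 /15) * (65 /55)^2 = -1521389 /1815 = -838.23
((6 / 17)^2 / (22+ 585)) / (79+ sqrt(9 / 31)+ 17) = 0.00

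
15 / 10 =3 / 2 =1.50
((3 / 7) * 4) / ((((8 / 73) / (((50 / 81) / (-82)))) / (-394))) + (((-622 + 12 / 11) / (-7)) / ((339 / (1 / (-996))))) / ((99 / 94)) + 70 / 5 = 227624700806 / 3768866739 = 60.40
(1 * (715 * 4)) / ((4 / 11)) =7865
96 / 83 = 1.16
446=446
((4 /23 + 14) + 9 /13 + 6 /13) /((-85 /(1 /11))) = -4583 /279565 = -0.02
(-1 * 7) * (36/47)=-252/47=-5.36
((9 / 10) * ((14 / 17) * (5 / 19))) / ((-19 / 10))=-630 / 6137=-0.10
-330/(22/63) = -945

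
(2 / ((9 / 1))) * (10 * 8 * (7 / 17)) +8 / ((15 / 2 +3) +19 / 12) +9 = 376753 / 22185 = 16.98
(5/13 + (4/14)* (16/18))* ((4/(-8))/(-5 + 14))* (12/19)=-1046/46683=-0.02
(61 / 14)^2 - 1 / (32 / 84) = 6413 / 392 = 16.36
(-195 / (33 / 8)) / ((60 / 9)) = -78 / 11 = -7.09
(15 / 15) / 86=1 / 86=0.01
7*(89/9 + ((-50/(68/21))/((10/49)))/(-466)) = 20065759/285192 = 70.36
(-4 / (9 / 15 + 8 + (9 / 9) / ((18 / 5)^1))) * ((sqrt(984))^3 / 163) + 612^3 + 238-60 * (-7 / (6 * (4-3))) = 229221236-708480 * sqrt(246) / 130237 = 229221150.68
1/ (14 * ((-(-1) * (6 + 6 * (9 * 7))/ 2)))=1/ 2688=0.00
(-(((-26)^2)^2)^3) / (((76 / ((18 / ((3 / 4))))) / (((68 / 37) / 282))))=-6489169052994387968 / 33041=-196397477467219.15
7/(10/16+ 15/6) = 2.24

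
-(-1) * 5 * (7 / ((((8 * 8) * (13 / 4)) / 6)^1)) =1.01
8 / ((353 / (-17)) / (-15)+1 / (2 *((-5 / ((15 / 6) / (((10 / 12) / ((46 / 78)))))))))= 6.63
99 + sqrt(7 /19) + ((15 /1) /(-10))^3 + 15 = sqrt(133) /19 + 885 /8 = 111.23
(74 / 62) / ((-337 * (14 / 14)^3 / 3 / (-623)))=69153 / 10447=6.62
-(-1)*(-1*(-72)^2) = -5184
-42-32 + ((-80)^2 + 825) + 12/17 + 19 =121902/17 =7170.71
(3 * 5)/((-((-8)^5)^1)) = 0.00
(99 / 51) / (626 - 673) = -33 / 799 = -0.04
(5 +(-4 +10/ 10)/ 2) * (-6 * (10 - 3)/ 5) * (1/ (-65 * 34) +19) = -6172383/ 11050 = -558.59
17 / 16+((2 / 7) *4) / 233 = 1.07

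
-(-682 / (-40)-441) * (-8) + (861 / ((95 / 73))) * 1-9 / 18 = -518793 / 190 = -2730.49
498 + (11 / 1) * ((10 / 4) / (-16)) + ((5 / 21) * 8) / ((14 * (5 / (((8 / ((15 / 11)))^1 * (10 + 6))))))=498.84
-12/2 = -6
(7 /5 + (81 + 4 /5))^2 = 173056 /25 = 6922.24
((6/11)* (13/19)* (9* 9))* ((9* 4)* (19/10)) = 113724/55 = 2067.71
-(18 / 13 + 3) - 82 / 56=-2129 / 364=-5.85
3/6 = 1/2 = 0.50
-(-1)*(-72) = -72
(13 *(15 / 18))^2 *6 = 4225 / 6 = 704.17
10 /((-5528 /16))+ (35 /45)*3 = 4777 /2073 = 2.30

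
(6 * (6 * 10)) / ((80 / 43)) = 387 / 2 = 193.50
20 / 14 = 10 / 7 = 1.43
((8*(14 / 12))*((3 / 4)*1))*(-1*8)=-56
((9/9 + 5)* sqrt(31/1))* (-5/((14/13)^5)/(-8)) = 5569395* sqrt(31)/2151296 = 14.41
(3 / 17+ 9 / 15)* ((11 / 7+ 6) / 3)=1166 / 595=1.96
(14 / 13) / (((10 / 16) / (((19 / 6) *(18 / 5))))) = 6384 / 325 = 19.64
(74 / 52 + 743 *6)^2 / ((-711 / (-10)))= 67216215125 / 240318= 279696.96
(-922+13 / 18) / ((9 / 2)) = -204.73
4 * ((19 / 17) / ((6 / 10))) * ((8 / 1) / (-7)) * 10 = -30400 / 357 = -85.15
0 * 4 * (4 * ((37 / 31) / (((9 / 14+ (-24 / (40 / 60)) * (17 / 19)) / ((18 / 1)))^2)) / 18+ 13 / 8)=0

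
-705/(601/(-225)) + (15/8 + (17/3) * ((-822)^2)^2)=2587110251449.81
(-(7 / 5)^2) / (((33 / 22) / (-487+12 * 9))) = 37142 / 75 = 495.23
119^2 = 14161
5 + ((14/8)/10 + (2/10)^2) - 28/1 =-4557/200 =-22.78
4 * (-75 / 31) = -300 / 31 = -9.68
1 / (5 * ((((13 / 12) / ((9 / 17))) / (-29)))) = -3132 / 1105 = -2.83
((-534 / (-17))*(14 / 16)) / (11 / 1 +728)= 0.04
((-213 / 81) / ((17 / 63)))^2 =94.97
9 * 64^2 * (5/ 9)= 20480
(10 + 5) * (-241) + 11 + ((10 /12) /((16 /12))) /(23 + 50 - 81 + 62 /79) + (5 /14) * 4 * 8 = -22935529 /6384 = -3592.66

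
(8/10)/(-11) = -4/55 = -0.07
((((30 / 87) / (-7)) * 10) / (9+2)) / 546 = -50 / 609609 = -0.00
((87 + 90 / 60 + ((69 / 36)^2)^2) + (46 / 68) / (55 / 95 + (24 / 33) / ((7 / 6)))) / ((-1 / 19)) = -1208267571197 / 620068608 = -1948.60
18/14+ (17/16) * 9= 1215/112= 10.85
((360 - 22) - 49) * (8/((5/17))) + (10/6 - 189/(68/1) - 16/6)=2671387/340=7857.02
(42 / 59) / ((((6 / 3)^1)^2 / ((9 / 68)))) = 189 / 8024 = 0.02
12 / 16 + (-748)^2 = 559504.75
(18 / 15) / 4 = 3 / 10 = 0.30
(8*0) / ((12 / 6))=0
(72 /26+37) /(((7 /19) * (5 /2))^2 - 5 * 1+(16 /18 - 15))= -2.18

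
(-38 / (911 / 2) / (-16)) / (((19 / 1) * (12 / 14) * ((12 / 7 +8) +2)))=49 / 1792848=0.00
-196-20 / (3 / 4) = -668 / 3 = -222.67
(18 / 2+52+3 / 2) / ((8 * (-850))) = -0.01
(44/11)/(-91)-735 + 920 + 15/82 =1381507/7462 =185.14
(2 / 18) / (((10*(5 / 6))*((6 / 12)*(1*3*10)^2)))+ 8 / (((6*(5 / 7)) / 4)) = 252001 / 33750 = 7.47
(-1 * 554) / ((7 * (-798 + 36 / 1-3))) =554 / 5355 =0.10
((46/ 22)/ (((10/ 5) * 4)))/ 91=23/ 8008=0.00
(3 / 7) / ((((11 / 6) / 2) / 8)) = 288 / 77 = 3.74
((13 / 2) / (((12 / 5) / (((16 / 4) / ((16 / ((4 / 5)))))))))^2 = 169 / 576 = 0.29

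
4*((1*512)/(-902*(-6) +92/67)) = 17152/45337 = 0.38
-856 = -856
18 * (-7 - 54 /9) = -234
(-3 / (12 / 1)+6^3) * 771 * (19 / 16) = 12642087 / 64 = 197532.61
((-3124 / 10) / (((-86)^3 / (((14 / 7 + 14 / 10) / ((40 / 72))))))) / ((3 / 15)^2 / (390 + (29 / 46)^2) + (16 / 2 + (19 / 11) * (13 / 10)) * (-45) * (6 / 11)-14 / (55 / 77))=-1327113169877 / 119684282059148340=-0.00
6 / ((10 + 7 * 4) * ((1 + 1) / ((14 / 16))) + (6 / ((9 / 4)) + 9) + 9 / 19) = 1197 / 19750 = 0.06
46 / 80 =0.58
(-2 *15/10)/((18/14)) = -7/3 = -2.33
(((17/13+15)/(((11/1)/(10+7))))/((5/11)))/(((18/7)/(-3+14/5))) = -12614/2925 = -4.31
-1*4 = -4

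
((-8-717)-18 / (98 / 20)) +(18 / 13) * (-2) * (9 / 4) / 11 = -5109784 / 7007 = -729.24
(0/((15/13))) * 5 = 0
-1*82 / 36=-41 / 18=-2.28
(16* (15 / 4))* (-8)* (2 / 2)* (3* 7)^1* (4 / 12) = -3360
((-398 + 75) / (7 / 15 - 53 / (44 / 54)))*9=959310 / 21311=45.01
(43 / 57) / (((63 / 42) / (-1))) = -86 / 171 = -0.50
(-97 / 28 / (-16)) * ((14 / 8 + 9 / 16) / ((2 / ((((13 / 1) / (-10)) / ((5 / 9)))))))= -419913 / 716800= -0.59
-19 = -19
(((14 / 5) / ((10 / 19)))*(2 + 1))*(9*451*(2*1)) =3239082 / 25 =129563.28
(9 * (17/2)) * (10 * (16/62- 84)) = -1985940/31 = -64062.58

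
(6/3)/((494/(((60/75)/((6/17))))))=34/3705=0.01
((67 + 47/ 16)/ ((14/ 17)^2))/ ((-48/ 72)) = -970173/ 6272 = -154.68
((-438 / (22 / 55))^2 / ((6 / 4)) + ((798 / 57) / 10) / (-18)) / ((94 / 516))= 3093484199 / 705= 4387920.85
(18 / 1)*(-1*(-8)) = 144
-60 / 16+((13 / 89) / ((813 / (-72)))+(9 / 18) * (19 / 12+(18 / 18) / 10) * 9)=3677727 / 964760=3.81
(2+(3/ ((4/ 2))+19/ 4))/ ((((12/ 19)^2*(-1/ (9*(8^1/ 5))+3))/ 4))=11913/ 422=28.23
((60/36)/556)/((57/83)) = 415/95076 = 0.00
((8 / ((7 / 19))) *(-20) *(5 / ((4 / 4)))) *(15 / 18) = -38000 / 21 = -1809.52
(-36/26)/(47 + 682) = -0.00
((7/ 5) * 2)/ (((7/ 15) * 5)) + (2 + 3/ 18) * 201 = 436.70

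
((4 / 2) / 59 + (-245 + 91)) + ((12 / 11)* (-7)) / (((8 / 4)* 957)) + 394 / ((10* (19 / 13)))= -2498068899 / 19667945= -127.01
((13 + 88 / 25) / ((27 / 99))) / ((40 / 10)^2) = 4543 / 1200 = 3.79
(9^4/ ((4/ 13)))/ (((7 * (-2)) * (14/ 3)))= -255879/ 784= -326.38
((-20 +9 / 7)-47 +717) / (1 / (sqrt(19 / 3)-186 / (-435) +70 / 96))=36704509 / 48720 +4559 *sqrt(57) / 21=2392.41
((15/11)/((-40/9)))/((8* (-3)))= 9/704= 0.01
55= 55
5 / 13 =0.38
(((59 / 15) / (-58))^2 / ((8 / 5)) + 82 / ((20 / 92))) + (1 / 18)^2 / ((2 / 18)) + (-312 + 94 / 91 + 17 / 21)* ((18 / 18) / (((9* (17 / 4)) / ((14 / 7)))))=2029052188129 / 5620436640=361.01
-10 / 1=-10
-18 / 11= -1.64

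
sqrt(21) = 4.58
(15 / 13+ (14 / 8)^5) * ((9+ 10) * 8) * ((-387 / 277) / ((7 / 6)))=-5158519209 / 1613248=-3197.60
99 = 99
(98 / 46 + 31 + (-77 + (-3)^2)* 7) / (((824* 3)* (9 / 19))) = -96767 / 255852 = -0.38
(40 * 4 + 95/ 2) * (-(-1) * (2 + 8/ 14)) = 3735/ 7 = 533.57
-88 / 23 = -3.83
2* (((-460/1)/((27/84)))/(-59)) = 25760/531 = 48.51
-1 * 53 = -53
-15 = -15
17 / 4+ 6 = 41 / 4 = 10.25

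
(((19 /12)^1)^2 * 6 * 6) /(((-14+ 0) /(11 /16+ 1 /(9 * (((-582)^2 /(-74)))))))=-432329629 /97552512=-4.43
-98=-98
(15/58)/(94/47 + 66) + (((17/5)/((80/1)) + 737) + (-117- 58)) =110835531/197200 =562.05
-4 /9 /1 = -4 /9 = -0.44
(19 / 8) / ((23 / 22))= 209 / 92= 2.27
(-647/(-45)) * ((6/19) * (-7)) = -9058/285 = -31.78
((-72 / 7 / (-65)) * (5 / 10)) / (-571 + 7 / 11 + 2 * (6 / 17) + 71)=-748 / 4714255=-0.00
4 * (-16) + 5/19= -1211/19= -63.74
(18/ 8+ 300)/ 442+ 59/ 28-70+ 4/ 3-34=-285245/ 2856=-99.88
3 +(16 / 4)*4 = 19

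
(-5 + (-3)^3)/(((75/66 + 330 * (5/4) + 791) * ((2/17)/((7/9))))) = -2992/17037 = -0.18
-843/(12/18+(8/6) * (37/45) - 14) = 113805/1652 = 68.89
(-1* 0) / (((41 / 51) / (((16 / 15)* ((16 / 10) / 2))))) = 0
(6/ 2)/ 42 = 1/ 14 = 0.07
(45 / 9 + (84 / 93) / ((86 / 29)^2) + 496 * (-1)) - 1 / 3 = -84470545 / 171957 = -491.23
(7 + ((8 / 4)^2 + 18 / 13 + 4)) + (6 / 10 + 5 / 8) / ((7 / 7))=9157 / 520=17.61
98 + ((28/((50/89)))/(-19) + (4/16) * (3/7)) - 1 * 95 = 6437/13300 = 0.48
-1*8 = -8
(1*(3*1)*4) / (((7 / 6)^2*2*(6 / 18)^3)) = 5832 / 49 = 119.02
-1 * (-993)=993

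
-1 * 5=-5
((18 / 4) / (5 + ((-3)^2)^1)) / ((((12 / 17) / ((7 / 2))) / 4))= 51 / 8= 6.38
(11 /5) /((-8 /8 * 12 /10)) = -11 /6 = -1.83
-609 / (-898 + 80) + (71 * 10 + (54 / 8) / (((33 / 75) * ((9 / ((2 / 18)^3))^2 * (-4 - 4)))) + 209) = 211110328583423 / 229531493664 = 919.74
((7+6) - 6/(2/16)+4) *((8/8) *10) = -310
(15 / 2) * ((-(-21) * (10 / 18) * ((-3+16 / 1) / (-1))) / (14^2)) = -325 / 56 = -5.80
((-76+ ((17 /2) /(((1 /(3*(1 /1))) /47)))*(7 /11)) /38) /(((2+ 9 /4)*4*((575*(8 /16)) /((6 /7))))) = 45321 /14300825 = 0.00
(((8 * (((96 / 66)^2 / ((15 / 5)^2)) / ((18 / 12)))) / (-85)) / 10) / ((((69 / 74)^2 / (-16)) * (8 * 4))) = 5607424 / 6610529475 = 0.00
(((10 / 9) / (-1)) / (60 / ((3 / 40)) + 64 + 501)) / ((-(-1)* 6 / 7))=-1 / 1053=-0.00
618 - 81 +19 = 556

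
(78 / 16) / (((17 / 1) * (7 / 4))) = 39 / 238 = 0.16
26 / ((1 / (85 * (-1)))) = -2210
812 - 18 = 794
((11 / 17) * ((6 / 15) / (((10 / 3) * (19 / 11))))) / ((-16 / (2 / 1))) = -363 / 64600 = -0.01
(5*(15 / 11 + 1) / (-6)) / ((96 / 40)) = -325 / 396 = -0.82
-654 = -654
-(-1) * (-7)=-7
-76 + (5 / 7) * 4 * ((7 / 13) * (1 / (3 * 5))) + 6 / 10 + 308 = 45377 / 195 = 232.70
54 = 54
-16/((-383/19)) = 304/383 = 0.79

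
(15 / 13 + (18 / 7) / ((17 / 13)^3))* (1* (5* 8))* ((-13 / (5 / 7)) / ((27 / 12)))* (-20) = 219725440 / 14739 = 14907.76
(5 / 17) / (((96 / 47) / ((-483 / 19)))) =-37835 / 10336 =-3.66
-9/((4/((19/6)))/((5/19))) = -15/8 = -1.88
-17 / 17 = -1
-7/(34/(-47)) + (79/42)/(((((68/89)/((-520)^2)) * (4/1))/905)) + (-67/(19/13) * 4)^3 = 707392095821875/4897326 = 144444559.30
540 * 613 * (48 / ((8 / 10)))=19861200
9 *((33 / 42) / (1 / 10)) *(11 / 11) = 70.71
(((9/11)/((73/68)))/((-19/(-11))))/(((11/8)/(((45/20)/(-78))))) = -1836/198341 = -0.01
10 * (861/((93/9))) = 25830/31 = 833.23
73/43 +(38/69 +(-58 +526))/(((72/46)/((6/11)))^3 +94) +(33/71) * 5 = 52465373003/6554152923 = 8.00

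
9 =9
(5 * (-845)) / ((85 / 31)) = -26195 / 17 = -1540.88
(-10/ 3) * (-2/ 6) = 10/ 9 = 1.11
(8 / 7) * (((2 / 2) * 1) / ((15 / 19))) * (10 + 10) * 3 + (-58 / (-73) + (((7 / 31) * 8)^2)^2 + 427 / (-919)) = 97.84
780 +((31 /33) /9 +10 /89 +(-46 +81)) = 21548624 /26433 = 815.22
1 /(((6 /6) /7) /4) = 28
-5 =-5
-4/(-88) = 1/22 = 0.05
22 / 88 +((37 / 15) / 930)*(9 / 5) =0.25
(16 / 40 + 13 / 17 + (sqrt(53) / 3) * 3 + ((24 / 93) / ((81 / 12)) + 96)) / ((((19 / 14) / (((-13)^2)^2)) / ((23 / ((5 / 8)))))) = 73573136 * sqrt(53) / 95 + 508795242727408 / 6758775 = 80917320.71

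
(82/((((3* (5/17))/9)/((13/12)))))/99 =9061/990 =9.15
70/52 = 35/26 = 1.35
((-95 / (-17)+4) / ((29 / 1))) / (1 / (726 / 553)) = 0.43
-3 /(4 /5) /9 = -5 /12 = -0.42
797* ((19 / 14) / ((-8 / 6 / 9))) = -408861 / 56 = -7301.09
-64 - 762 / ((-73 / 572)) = 431192 / 73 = 5906.74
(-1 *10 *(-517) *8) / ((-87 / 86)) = -3556960 / 87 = -40884.60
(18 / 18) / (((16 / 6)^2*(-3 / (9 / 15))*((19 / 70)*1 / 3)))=-189 / 608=-0.31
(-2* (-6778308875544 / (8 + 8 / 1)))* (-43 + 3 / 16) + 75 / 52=-7545105067089615 / 208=-36274543591777.00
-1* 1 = -1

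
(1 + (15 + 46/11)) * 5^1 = 1110/11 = 100.91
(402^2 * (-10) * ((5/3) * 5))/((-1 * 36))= 1122250/3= 374083.33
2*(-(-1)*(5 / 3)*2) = 20 / 3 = 6.67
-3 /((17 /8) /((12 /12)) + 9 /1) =-24 /89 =-0.27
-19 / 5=-3.80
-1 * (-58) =58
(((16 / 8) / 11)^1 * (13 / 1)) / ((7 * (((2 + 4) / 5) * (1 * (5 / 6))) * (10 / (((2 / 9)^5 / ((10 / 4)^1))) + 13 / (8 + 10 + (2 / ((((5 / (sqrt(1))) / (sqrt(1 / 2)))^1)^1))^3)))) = 173056 * sqrt(2) / 1699040693230042855 + 8882781740352 / 1213600495164316325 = 0.00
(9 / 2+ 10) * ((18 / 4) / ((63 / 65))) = 1885 / 28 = 67.32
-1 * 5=-5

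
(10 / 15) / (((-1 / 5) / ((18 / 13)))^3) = -221.21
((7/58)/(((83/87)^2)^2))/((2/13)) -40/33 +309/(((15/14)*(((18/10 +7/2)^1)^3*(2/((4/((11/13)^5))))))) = 118344885810482661019/13654778200961620404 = 8.67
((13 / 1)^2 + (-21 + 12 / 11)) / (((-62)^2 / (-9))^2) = 16605 / 20317462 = 0.00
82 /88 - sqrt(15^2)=-619 /44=-14.07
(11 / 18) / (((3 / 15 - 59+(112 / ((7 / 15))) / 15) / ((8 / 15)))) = -22 / 2889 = -0.01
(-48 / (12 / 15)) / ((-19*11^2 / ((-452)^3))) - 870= -5542724610 / 2299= -2410928.49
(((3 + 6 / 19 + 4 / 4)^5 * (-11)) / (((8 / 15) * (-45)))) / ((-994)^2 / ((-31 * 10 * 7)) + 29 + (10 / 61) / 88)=-2120733856560880 / 1317447553220517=-1.61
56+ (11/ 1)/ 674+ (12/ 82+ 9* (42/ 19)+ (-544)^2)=155419946689/ 525046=296012.06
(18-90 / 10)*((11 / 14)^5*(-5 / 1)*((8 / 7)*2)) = -7247295 / 235298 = -30.80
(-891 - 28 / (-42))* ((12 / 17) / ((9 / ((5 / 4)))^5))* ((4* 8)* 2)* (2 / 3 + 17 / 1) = -442384375 / 12045996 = -36.72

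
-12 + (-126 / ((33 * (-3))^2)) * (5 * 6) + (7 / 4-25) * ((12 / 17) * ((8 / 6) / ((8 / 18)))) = -380263 / 6171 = -61.62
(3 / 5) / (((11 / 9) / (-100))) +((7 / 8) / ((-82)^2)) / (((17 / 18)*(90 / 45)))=-493809867 / 10059104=-49.09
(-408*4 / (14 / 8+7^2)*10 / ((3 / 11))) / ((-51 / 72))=337920 / 203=1664.63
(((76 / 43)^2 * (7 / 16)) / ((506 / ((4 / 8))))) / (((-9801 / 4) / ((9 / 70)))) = -361 / 5094309330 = -0.00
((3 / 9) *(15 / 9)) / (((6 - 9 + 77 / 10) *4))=25 / 846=0.03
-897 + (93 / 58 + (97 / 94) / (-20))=-48819833 / 54520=-895.45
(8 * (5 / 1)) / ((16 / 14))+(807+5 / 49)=41263 / 49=842.10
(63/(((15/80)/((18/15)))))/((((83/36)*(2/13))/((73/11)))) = 34437312/4565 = 7543.77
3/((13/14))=42/13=3.23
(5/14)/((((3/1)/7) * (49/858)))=715/49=14.59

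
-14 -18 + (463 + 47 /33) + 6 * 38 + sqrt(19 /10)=sqrt(190) /10 + 21794 /33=661.80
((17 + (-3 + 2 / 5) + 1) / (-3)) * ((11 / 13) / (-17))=847 / 3315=0.26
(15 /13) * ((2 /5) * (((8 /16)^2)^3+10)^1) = 1923 /416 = 4.62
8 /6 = 4 /3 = 1.33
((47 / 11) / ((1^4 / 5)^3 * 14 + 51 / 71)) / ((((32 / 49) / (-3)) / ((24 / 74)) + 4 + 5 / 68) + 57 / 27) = 12508744500 / 13402051883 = 0.93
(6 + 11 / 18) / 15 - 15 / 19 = -1789 / 5130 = -0.35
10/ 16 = 0.62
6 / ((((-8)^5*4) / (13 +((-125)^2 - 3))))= -0.72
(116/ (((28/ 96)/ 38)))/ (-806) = -52896/ 2821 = -18.75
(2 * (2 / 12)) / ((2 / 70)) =35 / 3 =11.67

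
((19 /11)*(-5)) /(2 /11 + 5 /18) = -1710 /91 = -18.79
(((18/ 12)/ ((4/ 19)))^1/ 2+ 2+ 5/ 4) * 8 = 109/ 2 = 54.50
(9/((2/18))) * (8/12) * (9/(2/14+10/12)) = 20412/41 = 497.85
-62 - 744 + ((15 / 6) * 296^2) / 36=47506 / 9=5278.44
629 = 629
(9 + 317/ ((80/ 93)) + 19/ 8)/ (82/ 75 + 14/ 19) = 8661435/ 41728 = 207.57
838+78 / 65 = 4196 / 5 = 839.20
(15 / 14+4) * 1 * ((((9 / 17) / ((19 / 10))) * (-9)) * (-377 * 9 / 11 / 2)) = 97565715 / 49742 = 1961.44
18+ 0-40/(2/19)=-362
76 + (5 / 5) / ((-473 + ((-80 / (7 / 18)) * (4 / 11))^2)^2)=70112298697066205 / 922530245551489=76.00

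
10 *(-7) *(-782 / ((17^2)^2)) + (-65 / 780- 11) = -614789 / 58956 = -10.43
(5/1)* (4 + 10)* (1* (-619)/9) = -43330/9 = -4814.44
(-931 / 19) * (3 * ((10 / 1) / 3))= -490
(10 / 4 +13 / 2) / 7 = 9 / 7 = 1.29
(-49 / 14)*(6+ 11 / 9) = -455 / 18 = -25.28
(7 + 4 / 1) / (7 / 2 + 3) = 22 / 13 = 1.69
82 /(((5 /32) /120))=62976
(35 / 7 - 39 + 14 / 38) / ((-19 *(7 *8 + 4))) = 213 / 7220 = 0.03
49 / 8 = 6.12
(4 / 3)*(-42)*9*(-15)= 7560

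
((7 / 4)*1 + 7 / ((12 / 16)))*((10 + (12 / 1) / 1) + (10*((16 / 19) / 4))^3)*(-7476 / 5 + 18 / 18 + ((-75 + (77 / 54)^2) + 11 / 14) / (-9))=-146680313948177 / 284222520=-516075.62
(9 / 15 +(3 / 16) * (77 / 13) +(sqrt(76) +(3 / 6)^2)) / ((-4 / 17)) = -17 * sqrt(19) / 2- 34663 / 4160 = -45.38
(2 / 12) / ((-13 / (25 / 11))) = -25 / 858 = -0.03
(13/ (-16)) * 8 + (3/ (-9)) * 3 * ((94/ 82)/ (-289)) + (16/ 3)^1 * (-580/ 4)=-55441189/ 71094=-779.83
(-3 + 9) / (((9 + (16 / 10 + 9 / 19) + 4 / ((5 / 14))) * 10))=57 / 2116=0.03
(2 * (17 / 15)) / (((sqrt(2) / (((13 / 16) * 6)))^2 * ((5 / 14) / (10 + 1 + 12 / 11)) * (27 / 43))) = 115014809 / 79200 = 1452.21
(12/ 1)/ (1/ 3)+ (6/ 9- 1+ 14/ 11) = 1219/ 33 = 36.94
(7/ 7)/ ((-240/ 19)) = -0.08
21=21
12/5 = 2.40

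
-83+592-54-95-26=334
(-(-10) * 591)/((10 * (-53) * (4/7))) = -19.51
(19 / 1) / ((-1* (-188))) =19 / 188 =0.10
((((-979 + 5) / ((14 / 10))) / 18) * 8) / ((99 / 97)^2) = -183287320 / 617463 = -296.84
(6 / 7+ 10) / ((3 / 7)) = 76 / 3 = 25.33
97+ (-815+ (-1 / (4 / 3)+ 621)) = -391 / 4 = -97.75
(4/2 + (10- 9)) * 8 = 24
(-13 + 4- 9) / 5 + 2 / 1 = -8 / 5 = -1.60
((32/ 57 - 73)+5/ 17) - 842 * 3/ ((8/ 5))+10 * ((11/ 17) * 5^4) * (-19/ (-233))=-1193111011/ 903108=-1321.12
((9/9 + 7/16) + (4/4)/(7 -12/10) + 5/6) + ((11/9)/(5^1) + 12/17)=1204583/354960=3.39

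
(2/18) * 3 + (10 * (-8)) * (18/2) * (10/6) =-1199.67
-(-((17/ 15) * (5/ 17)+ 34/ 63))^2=-3025/ 3969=-0.76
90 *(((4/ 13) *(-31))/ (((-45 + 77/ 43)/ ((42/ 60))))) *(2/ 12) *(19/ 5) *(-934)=-496763778/ 60385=-8226.61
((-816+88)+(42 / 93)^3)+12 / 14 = -151616982 / 208537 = -727.05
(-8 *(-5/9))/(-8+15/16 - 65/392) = -31360/51003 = -0.61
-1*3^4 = -81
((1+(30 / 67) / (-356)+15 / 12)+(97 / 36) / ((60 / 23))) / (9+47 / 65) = 549476629 / 1628042112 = 0.34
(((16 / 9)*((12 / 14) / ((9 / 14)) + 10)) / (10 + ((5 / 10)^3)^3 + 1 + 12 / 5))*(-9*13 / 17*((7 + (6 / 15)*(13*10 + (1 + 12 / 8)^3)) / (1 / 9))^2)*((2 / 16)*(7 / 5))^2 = -18745809264 / 171545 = -109276.34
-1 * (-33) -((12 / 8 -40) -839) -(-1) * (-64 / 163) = 910.11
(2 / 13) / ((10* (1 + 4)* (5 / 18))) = 18 / 1625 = 0.01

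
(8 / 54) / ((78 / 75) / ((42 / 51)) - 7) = -175 / 6777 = -0.03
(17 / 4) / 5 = 17 / 20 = 0.85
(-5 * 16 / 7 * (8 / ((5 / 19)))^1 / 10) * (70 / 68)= -35.76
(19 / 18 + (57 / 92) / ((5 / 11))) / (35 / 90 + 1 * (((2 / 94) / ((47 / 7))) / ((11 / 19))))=243305887 / 39672010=6.13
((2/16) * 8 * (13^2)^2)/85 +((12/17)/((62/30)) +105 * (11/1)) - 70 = 3745266/2635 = 1421.35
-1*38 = -38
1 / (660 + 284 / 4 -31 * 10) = 1 / 421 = 0.00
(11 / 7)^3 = 1331 / 343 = 3.88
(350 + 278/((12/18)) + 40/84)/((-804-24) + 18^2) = -16117/10584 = -1.52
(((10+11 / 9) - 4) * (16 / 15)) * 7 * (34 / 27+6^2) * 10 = 14647360 / 729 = 20092.40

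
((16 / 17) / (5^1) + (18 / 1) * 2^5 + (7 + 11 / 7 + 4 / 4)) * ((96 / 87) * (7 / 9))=11152864 / 22185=502.72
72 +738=810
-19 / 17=-1.12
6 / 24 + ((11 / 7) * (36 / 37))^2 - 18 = -15.41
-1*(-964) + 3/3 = 965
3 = 3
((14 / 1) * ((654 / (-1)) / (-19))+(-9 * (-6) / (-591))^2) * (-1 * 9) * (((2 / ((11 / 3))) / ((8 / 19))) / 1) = -218050380 / 38809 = -5618.55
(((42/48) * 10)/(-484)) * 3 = -105/1936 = -0.05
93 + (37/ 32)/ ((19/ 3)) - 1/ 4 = 56503/ 608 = 92.93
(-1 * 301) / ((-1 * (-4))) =-301 / 4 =-75.25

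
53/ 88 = 0.60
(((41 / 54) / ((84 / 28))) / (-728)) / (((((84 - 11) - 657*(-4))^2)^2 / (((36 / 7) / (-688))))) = 41 / 839708806861549550016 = 0.00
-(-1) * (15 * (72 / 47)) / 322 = 540 / 7567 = 0.07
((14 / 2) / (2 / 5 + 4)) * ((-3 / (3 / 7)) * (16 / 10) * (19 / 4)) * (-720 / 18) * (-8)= -297920 / 11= -27083.64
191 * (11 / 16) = 2101 / 16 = 131.31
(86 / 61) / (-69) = -86 / 4209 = -0.02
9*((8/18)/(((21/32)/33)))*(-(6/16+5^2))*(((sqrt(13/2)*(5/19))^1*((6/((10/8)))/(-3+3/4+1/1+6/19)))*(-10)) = -2449920*sqrt(26)/71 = -175946.34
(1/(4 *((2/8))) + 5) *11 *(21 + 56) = 5082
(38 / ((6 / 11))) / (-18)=-209 / 54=-3.87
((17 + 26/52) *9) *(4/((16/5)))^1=1575/8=196.88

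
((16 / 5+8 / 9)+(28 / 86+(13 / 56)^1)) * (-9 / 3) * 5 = -69.70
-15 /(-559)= 15 /559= 0.03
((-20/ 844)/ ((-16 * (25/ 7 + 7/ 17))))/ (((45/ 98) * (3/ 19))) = 110789/ 21603024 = 0.01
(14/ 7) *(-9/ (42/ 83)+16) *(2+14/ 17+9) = -5025/ 119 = -42.23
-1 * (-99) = 99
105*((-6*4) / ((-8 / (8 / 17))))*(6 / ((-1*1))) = -15120 / 17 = -889.41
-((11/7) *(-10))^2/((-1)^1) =12100/49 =246.94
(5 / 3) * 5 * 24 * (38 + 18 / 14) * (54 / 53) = 2970000 / 371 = 8005.39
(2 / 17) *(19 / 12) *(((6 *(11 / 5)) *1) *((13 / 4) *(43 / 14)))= 116831 / 4760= 24.54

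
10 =10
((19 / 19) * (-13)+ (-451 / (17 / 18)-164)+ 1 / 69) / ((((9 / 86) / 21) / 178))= -82268590376 / 3519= -23378400.22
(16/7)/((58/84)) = 96/29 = 3.31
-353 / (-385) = 0.92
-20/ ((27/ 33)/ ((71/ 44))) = -355/ 9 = -39.44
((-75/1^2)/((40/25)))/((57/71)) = -8875/152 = -58.39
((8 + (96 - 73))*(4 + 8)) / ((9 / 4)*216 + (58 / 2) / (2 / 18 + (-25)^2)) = 24056 / 31431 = 0.77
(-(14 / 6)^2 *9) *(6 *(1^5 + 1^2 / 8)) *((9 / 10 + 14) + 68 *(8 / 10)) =-916839 / 40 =-22920.98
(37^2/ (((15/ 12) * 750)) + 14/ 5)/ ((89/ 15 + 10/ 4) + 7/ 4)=31952/ 76375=0.42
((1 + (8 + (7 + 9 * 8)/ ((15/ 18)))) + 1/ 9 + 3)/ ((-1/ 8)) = -38488/ 45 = -855.29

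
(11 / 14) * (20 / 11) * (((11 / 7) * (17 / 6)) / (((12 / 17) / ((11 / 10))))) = 34969 / 3528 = 9.91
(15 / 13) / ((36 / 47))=1.51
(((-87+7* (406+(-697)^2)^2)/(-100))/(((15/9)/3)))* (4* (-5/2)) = 7446758325696/25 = 297870333027.84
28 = 28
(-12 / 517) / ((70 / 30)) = -36 / 3619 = -0.01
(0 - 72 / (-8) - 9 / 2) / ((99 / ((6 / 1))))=0.27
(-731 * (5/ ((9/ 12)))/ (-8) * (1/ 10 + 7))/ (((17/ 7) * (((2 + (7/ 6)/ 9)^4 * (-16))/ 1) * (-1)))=3785808537/ 699602500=5.41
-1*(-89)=89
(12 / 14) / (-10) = -3 / 35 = -0.09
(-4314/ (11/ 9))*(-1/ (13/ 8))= 310608/ 143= 2172.08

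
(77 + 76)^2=23409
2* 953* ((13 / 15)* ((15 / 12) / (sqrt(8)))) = 12389* sqrt(2) / 24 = 730.03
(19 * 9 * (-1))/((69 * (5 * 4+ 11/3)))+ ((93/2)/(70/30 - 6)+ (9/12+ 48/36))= -2307139/215556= -10.70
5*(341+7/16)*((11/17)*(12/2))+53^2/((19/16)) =23238889/2584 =8993.38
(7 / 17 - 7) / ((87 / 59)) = -6608 / 1479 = -4.47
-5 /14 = -0.36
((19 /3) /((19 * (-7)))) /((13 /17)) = -17 /273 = -0.06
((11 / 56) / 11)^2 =1 / 3136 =0.00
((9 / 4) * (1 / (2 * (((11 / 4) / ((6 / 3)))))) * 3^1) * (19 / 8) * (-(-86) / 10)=22059 / 440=50.13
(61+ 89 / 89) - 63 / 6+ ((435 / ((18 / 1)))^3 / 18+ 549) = 5383369 / 3888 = 1384.61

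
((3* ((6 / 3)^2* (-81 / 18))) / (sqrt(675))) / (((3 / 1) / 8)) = -16* sqrt(3) / 5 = -5.54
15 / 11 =1.36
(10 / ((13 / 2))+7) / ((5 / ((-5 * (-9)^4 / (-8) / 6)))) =242757 / 208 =1167.10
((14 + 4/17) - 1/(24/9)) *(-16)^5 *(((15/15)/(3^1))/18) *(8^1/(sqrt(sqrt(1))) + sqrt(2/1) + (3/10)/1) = -1025343488/459 - 123535360 *sqrt(2)/459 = -2614485.55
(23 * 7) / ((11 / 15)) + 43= 2888 / 11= 262.55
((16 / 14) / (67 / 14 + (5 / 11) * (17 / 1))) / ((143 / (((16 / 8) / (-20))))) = -0.00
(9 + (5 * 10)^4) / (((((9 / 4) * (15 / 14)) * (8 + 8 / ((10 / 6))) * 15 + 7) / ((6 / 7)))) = 37500054 / 3289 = 11401.66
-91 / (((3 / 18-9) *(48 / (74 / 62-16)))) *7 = -292383 / 13144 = -22.24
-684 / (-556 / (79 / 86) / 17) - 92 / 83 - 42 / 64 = 276964985 / 15874912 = 17.45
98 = 98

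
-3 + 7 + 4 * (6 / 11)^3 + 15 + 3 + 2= 32808 / 1331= 24.65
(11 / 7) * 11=121 / 7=17.29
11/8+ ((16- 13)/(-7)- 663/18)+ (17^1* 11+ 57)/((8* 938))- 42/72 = -410143/11256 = -36.44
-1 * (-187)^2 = -34969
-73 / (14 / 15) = -78.21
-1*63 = -63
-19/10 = -1.90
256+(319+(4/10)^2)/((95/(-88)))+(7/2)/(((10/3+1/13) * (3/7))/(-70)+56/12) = -1171436691/30122125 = -38.89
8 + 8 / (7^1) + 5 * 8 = 344 / 7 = 49.14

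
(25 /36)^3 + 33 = 1555273 /46656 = 33.33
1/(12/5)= 5/12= 0.42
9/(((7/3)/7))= 27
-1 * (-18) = 18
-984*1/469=-984/469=-2.10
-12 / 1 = -12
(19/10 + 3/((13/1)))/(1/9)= 2493/130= 19.18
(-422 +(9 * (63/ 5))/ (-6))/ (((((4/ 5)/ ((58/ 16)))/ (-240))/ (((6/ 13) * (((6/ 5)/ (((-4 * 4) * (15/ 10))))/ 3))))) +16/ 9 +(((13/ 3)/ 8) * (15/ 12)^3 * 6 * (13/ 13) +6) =-110048819/ 29952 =-3674.17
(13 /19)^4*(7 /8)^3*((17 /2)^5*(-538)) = -3741660818536459 /1067589632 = -3504774.41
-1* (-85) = 85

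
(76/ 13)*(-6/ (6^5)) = -19/ 4212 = -0.00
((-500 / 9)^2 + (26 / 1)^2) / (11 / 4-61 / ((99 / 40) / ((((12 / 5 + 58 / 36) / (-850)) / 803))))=1368.08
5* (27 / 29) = 135 / 29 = 4.66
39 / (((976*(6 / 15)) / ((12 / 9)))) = 65 / 488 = 0.13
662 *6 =3972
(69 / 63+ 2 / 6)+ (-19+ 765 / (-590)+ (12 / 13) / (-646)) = -65446371 / 3468374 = -18.87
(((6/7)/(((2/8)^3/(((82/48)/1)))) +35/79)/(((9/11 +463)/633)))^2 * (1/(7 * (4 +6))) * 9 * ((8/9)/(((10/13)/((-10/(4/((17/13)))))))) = -2234602013441484753/278611613589260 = -8020.49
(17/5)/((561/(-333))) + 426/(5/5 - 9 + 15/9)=-69.28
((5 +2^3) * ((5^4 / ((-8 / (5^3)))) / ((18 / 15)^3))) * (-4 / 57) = 126953125 / 24624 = 5155.67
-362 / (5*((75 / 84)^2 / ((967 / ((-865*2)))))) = 137221168 / 2703125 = 50.76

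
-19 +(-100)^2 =9981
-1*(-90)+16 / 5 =466 / 5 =93.20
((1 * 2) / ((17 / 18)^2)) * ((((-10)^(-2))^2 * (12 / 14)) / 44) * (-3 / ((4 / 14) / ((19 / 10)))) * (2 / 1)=-13851 / 79475000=-0.00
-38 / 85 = -0.45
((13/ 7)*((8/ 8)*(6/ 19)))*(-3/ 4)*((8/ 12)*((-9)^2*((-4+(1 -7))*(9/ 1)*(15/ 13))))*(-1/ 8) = -308.32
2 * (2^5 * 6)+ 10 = 394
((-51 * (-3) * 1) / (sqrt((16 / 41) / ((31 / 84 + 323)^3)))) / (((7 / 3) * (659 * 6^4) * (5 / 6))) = 461771 * sqrt(23387343) / 2603946240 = 0.86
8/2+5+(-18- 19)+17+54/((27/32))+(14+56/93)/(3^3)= 134441/2511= 53.54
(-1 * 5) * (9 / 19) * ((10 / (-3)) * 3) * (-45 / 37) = -20250 / 703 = -28.81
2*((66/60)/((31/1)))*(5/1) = 11/31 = 0.35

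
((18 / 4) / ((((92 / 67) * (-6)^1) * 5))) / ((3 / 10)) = -67 / 184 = -0.36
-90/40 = -9/4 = -2.25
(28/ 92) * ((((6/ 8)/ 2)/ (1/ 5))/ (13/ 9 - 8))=-0.09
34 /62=17 /31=0.55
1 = 1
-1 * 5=-5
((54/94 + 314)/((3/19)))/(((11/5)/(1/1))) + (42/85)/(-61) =7282656233/8041935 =905.59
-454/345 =-1.32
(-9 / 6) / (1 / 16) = -24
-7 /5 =-1.40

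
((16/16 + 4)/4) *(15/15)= 5/4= 1.25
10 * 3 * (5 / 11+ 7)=2460 / 11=223.64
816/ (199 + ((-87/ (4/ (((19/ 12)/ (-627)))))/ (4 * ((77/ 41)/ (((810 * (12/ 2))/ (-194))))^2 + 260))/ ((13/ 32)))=75293478620385168/ 18362060532035027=4.10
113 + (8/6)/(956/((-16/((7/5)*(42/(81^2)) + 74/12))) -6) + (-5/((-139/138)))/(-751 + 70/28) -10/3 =109.66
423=423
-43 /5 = -8.60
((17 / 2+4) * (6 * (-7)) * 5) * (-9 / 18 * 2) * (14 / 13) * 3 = 110250 / 13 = 8480.77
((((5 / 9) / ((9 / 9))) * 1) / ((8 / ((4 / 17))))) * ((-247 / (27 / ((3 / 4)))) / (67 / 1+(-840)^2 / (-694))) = 428545 / 3630333816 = 0.00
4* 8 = 32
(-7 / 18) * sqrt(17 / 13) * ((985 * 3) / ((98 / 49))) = -6895 * sqrt(221) / 156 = -657.06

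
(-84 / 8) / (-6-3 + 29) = -21 / 40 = -0.52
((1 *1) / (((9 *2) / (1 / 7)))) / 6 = 1 / 756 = 0.00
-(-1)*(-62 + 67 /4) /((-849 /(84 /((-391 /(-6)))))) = 7602 /110653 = 0.07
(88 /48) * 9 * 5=165 /2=82.50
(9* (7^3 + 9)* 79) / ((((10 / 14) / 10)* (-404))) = -875952 / 101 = -8672.79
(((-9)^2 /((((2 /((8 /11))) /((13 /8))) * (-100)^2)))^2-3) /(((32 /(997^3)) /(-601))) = 86481506589603830000643 /1548800000000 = 55837749605.89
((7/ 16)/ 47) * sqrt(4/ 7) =sqrt(7)/ 376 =0.01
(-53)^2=2809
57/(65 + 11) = 0.75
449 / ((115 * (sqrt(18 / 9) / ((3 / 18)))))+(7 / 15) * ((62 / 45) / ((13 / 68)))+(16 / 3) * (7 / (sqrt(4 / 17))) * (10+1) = 449 * sqrt(2) / 1380+29512 / 8775+616 * sqrt(17) / 3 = 850.43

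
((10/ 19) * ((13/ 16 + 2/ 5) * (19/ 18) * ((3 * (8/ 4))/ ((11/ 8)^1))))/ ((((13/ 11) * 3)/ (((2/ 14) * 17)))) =1649/ 819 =2.01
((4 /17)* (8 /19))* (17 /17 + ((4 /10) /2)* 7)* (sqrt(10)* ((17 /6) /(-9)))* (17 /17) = -64* sqrt(10) /855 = -0.24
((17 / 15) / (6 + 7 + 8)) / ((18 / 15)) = 17 / 378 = 0.04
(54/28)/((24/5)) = 45/112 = 0.40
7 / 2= 3.50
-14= -14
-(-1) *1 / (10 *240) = 1 / 2400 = 0.00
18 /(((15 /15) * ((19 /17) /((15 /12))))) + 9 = 1107 /38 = 29.13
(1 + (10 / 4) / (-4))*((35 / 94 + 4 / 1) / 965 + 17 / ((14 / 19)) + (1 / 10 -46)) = -43477743 / 5079760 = -8.56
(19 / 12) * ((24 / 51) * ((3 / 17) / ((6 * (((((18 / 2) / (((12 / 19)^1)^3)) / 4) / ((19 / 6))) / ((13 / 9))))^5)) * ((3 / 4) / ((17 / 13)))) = 2591373349879808 / 7582750018592854905963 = 0.00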